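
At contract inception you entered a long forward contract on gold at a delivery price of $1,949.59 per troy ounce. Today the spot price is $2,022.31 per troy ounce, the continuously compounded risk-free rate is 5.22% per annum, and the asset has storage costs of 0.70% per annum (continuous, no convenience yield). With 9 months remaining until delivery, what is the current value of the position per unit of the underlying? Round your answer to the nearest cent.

$158.22 per troy ounce

Current fair forward for the remaining 9 months: F = S·e^((r + u)·T), (r + u) = 0.0522 + 0.0070 = 0.0592
F = 2022.31 · e^(0.0592 × 9/12) = 2022.31 × 1.04540043 = 2114.1237
Value of long forward = (F − K)·e^(−rT) = (2114.1237 − 1949.59) · e^(−0.0522·9/12)
= 164.5337 × 0.96160646 = 158.22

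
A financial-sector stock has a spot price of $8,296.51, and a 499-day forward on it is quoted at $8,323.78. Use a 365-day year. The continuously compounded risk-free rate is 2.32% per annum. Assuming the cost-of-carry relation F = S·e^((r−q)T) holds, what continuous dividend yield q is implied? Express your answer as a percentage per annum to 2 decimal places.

From F = S·e^((r−q)T): (r − q) = ln(F/S)/T
ln(8323.78/8296.51) = ln(1.003287) = 0.003282
(r − q) = 0.003282 / (499/365) = 0.002401
q = r − ln(F/S)/T = 0.0232 − 0.002401 = 0.020799
q = 2.08%

2.08%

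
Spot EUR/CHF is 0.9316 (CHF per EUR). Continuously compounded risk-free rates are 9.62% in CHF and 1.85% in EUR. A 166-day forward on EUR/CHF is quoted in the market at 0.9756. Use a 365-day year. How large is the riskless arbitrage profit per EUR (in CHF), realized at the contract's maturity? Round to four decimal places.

0.0105 per EUR (in CHF)

Fair forward: F* = S·e^(carry·T), with carry = (r_CHF − r_EUR) = 0.0962 − 0.0185 = 0.0777
F* = 0.9316 · e^(0.0777 × 166/365) = 0.9316 · e^0.035338 = 0.9316 × 1.035970 = 0.9651
Market 0.9756 > fair 0.9651: forward overpriced → cash-and-carry (buy spot, short the forward).
At maturity, profit = |F_mkt − F*| = |0.9756 − 0.9651| = 0.0105 per EUR (in CHF)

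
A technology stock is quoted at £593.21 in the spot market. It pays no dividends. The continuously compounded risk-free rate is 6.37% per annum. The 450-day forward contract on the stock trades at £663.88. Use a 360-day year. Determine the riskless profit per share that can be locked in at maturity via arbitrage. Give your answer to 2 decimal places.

Fair forward: F* = S·e^(carry·T), with carry = r = 0.0637
F* = 593.21 · e^(0.0637 × 450/360) = 593.21 · e^0.079625 = 593.21 × 1.082881 = £642.3758
Market £663.88 > fair £642.3758: forward overpriced → cash-and-carry (buy spot, short the forward).
At maturity, profit = |F_mkt − F*| = |663.88 − 642.3758| = £21.50 per share

£21.50 per share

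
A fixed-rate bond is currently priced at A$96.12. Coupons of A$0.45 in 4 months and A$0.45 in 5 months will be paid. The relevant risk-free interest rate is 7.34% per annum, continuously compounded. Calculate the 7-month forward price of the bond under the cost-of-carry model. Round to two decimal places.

PV(coupons) I = 0.45·e^(−0.0734·4/12) + 0.45·e^(−0.0734·5/12)
I = 0.4391 + 0.4364 = 0.8755
F = (S − I)·e^(rT) = (96.12 − 0.8755) · e^(0.0734·7/12)
= 95.2445 · e^0.042817 = 95.2445 × 1.043747 = A$99.41

A$99.41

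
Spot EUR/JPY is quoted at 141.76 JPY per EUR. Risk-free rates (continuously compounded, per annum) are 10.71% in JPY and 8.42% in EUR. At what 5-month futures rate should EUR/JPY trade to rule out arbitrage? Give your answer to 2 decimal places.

143.12

F = S·e^((r_JPY − r_EUR)T) = 141.76 · e^((0.1071 − 0.0842) × 5/12)
= 141.76 · e^0.009542 = 141.76 × 1.009588
F = 143.12 JPY per EUR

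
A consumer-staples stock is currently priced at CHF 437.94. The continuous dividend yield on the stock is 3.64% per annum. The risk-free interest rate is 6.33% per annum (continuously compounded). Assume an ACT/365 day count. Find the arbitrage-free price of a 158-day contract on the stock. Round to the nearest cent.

CHF 443.07

F = S·e^((r − q)T) = 437.94 · e^((0.0633 − 0.0364) × 158/365)
= 437.94 · e^0.011644 = 437.94 × 1.011712
F = CHF 443.07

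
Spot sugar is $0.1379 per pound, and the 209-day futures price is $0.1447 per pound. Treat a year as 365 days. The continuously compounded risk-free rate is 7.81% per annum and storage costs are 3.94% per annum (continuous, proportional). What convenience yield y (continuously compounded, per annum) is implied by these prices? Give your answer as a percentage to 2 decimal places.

F = S·e^((r+u−y)T) ⇒ (r+u−y) = ln(F/S)/T
ln(0.1447/0.1379) = 0.048134; /T ⇒ 0.084062
y = r + u − ln(F/S)/T = 0.0781 + 0.0394 − 0.084062 = 0.033438
y = 3.34%

3.34%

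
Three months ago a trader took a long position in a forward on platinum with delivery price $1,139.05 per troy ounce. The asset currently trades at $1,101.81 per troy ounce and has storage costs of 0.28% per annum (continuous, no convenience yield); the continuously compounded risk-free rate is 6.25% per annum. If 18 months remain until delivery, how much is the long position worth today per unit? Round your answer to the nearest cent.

$69.33 per troy ounce

Current fair forward for the remaining 18 months: F = S·e^((r + u)·T), (r + u) = 0.0625 + 0.0028 = 0.0653
F = 1101.81 · e^(0.0653 × 18/12) = 1101.81 × 1.10290764 = 1215.1947
Value of long forward = (F − K)·e^(−rT) = (1215.1947 − 1139.05) · e^(−0.0625·18/12)
= 76.1447 × 0.91051036 = 69.33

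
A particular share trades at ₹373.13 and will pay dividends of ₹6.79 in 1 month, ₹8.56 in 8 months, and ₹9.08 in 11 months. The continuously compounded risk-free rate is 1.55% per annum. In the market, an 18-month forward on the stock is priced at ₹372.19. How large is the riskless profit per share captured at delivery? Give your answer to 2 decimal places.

PV(dividends) I = 6.79·e^(−0.0155·1/12) + 8.56·e^(−0.0155·8/12) + 9.08·e^(−0.0155·11/12) = 24.2051
Fair forward F* = (S − I)·e^(rT) = (373.13 − 24.2051)·e^0.023250 = 348.9249 × 1.023522 = 357.1323
Market ₹372.19 > fair 357.1323: forward overpriced → cash-and-carry (borrow at r, buy the stock and collect the dividends, short the forward).
Profit at T = |F_mkt − F*| = |372.19 − 357.1323| = ₹15.06 per share

₹15.06 per share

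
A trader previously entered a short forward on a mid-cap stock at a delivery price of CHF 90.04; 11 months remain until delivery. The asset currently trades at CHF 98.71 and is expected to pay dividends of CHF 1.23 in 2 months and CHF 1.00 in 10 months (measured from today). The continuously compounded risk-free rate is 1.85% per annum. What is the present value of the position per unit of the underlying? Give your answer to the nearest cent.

-CHF 7.97

PV(remaining dividends) I = 1.23·e^(−0.0185·2/12) + 1.00·e^(−0.0185·10/12) = 2.2109
Current forward F = (S − I)·e^(rT) = (98.71 − 2.2109)·e^(0.0185·11/12) = 96.4991 × 1.017103 = 98.1495
Value (long) = (F − K)·e^(−rT) = (98.1495 − 90.04) × 0.983185 = 7.9731
Short position value = −(long value) = -CHF 7.97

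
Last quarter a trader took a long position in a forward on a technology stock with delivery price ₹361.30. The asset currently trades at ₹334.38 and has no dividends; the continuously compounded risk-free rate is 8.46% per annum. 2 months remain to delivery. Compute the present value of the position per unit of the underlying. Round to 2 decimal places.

Current fair forward for the remaining 2 months: F = S·e^(r·T), r = 0.0846
F = 334.38 · e^(0.0846 × 2/12) = 334.38 × 1.014200 = 339.1282
Value of long forward = (F − K)·e^(−rT) = (339.1282 − 361.30) · e^(−0.0846·2/12)
= -22.1718 × 0.985999 = -21.86

-₹21.86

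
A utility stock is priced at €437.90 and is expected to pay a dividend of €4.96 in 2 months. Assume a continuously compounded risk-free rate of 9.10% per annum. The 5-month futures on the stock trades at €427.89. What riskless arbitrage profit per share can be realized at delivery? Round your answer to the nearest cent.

€21.86 per share

PV(dividends) I = 4.96·e^(−0.0910·2/12) = 4.8853
Fair futures F* = (S − I)·e^(rT) = (437.90 − 4.8853)·e^0.037917 = 433.0147 × 1.038645 = 449.7486
Market €427.89 < fair 449.7486: forward underpriced → reverse cash-and-carry (short the stock, invest proceeds at r, pay the dividends, go long the forward).
Profit at T = |F_mkt − F*| = |427.89 − 449.7486| = €21.86 per share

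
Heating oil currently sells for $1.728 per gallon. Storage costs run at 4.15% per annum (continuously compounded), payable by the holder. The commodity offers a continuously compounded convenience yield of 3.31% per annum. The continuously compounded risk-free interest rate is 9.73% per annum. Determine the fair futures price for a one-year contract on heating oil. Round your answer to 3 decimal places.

$1.921 per gallon

Net carry = r + u − y = 0.0973 + 0.0415 − 0.0331 = 0.1057
F = S·e^((r+u−y)T) = 1.728 · e^(0.1057 × 12/12) = 1.728 · e^0.105700
= 1.728 × 1.111488 = $1.921 per gallon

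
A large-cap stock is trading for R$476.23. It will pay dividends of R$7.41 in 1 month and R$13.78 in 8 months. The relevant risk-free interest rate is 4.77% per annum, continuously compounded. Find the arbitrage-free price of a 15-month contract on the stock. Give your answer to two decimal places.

PV(dividends) I = 7.41·e^(−0.0477·1/12) + 13.78·e^(−0.0477·8/12)
I = 7.3806 + 13.3487 = 20.7293
F = (S − I)·e^(rT) = (476.23 − 20.7293) · e^(0.0477·15/12)
= 455.5007 · e^0.059625 = 455.5007 × 1.061438 = R$483.49

R$483.49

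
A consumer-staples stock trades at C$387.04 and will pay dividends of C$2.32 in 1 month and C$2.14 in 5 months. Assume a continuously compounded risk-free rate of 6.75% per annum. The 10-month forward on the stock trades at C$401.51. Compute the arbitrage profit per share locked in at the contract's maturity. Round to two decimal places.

C$3.28 per share

PV(dividends) I = 2.32·e^(−0.0675·1/12) + 2.14·e^(−0.0675·5/12) = 4.3876
Fair forward F* = (S − I)·e^(rT) = (387.04 − 4.3876)·e^0.056250 = 382.6524 × 1.057862 = 404.7934
Market C$401.51 < fair 404.7934: forward underpriced → reverse cash-and-carry (short the stock, invest proceeds at r, pay the dividends, go long the forward).
Profit at T = |F_mkt − F*| = |401.51 − 404.7934| = C$3.28 per share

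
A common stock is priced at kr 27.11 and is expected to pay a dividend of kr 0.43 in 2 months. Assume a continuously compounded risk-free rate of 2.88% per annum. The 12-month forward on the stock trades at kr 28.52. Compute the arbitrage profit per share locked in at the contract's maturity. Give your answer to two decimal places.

PV(dividends) I = 0.43·e^(−0.0288·2/12) = 0.4279
Fair forward F* = (S − I)·e^(rT) = (27.11 − 0.4279)·e^0.028800 = 26.6821 × 1.029219 = 27.4617
Market kr 28.52 > fair 27.4617: forward overpriced → cash-and-carry (borrow at r, buy the stock and collect the dividends, short the forward).
Profit at T = |F_mkt − F*| = |28.52 − 27.4617| = kr 1.06 per share

kr 1.06 per share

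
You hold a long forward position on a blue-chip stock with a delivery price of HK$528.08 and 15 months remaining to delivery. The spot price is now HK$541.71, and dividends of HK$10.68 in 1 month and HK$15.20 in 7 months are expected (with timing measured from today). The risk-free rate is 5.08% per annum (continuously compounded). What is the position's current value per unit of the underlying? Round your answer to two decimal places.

PV(remaining dividends) I = 10.68·e^(−0.0508·1/12) + 15.20·e^(−0.0508·7/12) = 25.3911
Current forward F = (S − I)·e^(rT) = (541.71 − 25.3911)·e^(0.0508·15/12) = 516.3189 × 1.065559 = 550.1683
Value (long) = (F − K)·e^(−rT) = (550.1683 − 528.08) × 0.938474 = 20.7293
Value = HK$20.73

HK$20.73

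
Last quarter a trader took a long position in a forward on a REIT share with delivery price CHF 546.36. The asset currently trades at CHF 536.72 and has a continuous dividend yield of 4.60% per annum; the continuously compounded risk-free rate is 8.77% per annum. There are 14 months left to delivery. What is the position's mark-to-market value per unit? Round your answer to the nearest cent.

CHF 15.45

Current fair forward for the remaining 14 months: F = S·e^((r − q)·T), (r − q) = 0.0877 − 0.0460 = 0.0417
F = 536.72 · e^(0.0417 × 14/12) = 536.72 × 1.049853 = 563.4771
Value of long forward = (F − K)·e^(−rT) = (563.4771 − 546.36) · e^(−0.0877·14/12)
= 17.1171 × 0.902744 = 15.45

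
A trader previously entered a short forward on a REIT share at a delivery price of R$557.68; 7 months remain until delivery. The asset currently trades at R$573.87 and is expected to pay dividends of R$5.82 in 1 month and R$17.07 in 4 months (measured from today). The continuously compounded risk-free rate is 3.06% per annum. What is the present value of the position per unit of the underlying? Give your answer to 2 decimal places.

-R$3.35

PV(remaining dividends) I = 5.82·e^(−0.0306·1/12) + 17.07·e^(−0.0306·4/12) = 22.7019
Current forward F = (S − I)·e^(rT) = (573.87 − 22.7019)·e^(0.0306·7/12) = 551.1681 × 1.018010 = 561.0946
Value (long) = (F − K)·e^(−rT) = (561.0946 − 557.68) × 0.982308 = 3.3542
Short position value = −(long value) = -R$3.35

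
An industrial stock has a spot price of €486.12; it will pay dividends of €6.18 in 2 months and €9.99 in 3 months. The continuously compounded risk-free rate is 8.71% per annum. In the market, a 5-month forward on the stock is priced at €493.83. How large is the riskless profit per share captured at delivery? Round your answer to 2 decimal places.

PV(dividends) I = 6.18·e^(−0.0871·2/12) + 9.99·e^(−0.0871·3/12) = 15.8658
Fair forward F* = (S − I)·e^(rT) = (486.12 − 15.8658)·e^0.036292 = 470.2542 × 1.036959 = 487.6343
Market €493.83 > fair 487.6343: forward overpriced → cash-and-carry (borrow at r, buy the stock and collect the dividends, short the forward).
Profit at T = |F_mkt − F*| = |493.83 − 487.6343| = €6.20 per share

€6.20 per share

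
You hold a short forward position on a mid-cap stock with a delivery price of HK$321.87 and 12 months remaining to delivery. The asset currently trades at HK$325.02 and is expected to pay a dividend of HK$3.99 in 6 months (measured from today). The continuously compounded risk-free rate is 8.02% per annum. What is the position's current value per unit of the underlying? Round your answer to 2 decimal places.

-HK$24.12

PV(remaining dividends) I = 3.99·e^(−0.0802·6/12) = 3.8332
Current forward F = (S − I)·e^(rT) = (325.02 − 3.8332)·e^(0.0802·12/12) = 321.1868 × 1.083504 = 348.0072
Value (long) = (F − K)·e^(−rT) = (348.0072 − 321.87) × 0.922932 = 24.1229
Short position value = −(long value) = -HK$24.12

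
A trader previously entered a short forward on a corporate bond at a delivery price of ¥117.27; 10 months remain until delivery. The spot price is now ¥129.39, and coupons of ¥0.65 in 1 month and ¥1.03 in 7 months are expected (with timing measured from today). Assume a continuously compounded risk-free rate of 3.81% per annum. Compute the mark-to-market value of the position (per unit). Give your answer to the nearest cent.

PV(remaining coupons) I = 0.65·e^(−0.0381·1/12) + 1.03·e^(−0.0381·7/12) = 1.6553
Current forward F = (S − I)·e^(rT) = (129.39 − 1.6553)·e^(0.0381·10/12) = 127.7347 × 1.032259 = 131.8553
Value (long) = (F − K)·e^(−rT) = (131.8553 − 117.27) × 0.968749 = 14.1295
Short position value = −(long value) = -¥14.13

-¥14.13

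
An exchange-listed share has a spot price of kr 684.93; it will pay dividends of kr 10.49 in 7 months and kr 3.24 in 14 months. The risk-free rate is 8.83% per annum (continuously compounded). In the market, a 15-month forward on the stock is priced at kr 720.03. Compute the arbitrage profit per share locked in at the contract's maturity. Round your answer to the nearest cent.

PV(dividends) I = 10.49·e^(−0.0883·7/12) + 3.24·e^(−0.0883·14/12) = 12.8862
Fair forward F* = (S − I)·e^(rT) = (684.93 − 12.8862)·e^0.110375 = 672.0438 × 1.116697 = 750.4693
Market kr 720.03 < fair 750.4693: forward underpriced → reverse cash-and-carry (short the stock, invest proceeds at r, pay the dividends, go long the forward).
Profit at T = |F_mkt − F*| = |720.03 − 750.4693| = kr 30.44 per share

kr 30.44 per share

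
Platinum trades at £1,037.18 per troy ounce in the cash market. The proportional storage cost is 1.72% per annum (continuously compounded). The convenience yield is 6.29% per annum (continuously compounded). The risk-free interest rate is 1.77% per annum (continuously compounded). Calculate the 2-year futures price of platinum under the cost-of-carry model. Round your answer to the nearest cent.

£980.69 per troy ounce

Net carry = r + u − y = 0.0177 + 0.0172 − 0.0629 = -0.0280
F = S·e^((r+u−y)T) = 1037.18 · e^(-0.0280 × 2) = 1037.18 · e^-0.05600000
= 1037.18 × 0.94553914 = £980.69 per troy ounce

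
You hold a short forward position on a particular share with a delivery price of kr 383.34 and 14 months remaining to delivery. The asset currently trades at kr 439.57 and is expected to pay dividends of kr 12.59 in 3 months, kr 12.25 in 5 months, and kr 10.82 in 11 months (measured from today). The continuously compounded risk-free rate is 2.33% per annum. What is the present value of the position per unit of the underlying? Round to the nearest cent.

PV(remaining dividends) I = 12.59·e^(−0.0233·3/12) + 12.25·e^(−0.0233·5/12) + 10.82·e^(−0.0233·11/12) = 35.2399
Current forward F = (S − I)·e^(rT) = (439.57 − 35.2399)·e^(0.0233·14/12) = 404.3301 × 1.027556 = 415.4718
Value (long) = (F − K)·e^(−rT) = (415.4718 − 383.34) × 0.973183 = 31.2701
Short position value = −(long value) = -kr 31.27

-kr 31.27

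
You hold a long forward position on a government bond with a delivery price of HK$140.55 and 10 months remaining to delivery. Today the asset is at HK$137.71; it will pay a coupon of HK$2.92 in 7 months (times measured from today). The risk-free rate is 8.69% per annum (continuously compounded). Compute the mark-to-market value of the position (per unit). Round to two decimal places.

PV(remaining coupons) I = 2.92·e^(−0.0869·7/12) = 2.7757
Current forward F = (S − I)·e^(rT) = (137.71 − 2.7757)·e^(0.0869·10/12) = 134.9343 × 1.075103 = 145.0683
Value (long) = (F − K)·e^(−rT) = (145.0683 − 140.55) × 0.930143 = 4.2027
Value = HK$4.20

HK$4.20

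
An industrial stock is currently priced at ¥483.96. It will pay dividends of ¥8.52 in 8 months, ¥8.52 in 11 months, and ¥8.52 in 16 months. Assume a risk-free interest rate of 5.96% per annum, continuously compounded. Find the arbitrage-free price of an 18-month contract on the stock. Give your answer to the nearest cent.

PV(dividends) I = 8.52·e^(−0.0596·8/12) + 8.52·e^(−0.0596·11/12) + 8.52·e^(−0.0596·16/12)
I = 8.1881 + 8.0670 + 7.8691 = 24.1242
F = (S − I)·e^(rT) = (483.96 − 24.1242) · e^(0.0596·18/12)
= 459.8358 · e^0.089400 = 459.8358 × 1.093518 = ¥502.84

¥502.84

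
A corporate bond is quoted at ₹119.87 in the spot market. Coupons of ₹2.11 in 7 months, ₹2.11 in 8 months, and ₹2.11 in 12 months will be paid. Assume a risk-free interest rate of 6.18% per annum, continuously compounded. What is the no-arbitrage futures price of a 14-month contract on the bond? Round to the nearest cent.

PV(coupons) I = 2.11·e^(−0.0618·7/12) + 2.11·e^(−0.0618·8/12) + 2.11·e^(−0.0618·12/12)
I = 2.0353 + 2.0248 + 1.9835 = 6.0436
F = (S − I)·e^(rT) = (119.87 − 6.0436) · e^(0.0618·14/12)
= 113.8264 · e^0.072100 = 113.8264 × 1.074763 = ₹122.34

₹122.34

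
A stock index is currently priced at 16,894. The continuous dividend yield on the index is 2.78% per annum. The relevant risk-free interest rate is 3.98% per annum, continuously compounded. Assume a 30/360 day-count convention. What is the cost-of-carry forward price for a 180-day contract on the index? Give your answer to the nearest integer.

F = S·e^((r − q)T) = 16894 · e^((0.0398 − 0.0278) × 180/360)
= 16894 · e^0.006000 = 16894 × 1.006018
F = 16,996

16,996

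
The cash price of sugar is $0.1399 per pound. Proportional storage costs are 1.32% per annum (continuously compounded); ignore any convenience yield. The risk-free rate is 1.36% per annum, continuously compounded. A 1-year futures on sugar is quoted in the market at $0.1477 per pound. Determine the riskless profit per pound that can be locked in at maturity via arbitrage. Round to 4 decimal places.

Fair futures: F* = S·e^(carry·T), with carry = (r + u) = 0.0136 + 0.0132 = 0.0268
F* = 0.1399 · e^(0.0268 × 1) = 0.1399 · e^0.026800 = 0.1399 × 1.027162 = $0.1437
Market $0.1477 > fair $0.1437: forward overpriced → cash-and-carry (buy spot, short the forward).
At maturity, profit = |F_mkt − F*| = |0.1477 − 0.1437| = $0.0040 per pound

$0.0040 per pound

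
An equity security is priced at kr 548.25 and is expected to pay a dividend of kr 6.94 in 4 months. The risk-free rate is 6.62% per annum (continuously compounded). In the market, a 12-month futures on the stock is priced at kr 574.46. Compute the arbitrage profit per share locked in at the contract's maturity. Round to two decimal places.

kr 4.06 per share

PV(dividends) I = 6.94·e^(−0.0662·4/12) = 6.7885
Fair futures F* = (S − I)·e^(rT) = (548.25 − 6.7885)·e^0.066200 = 541.4615 × 1.068440 = 578.5191
Market kr 574.46 < fair 578.5191: forward underpriced → reverse cash-and-carry (short the stock, invest proceeds at r, pay the dividends, go long the forward).
Profit at T = |F_mkt − F*| = |574.46 − 578.5191| = kr 4.06 per share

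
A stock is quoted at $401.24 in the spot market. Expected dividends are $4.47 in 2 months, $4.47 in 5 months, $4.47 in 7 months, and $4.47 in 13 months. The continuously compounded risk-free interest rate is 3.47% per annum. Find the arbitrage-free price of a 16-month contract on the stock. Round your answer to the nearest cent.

$401.87

PV(dividends) I = 4.47·e^(−0.0347·2/12) + 4.47·e^(−0.0347·5/12) + 4.47·e^(−0.0347·7/12) + 4.47·e^(−0.0347·13/12)
I = 4.4442 + 4.4058 + 4.3804 + 4.3051 = 17.5355
F = (S − I)·e^(rT) = (401.24 − 17.5355) · e^(0.0347·16/12)
= 383.7045 · e^0.046267 = 383.7045 × 1.047354 = $401.87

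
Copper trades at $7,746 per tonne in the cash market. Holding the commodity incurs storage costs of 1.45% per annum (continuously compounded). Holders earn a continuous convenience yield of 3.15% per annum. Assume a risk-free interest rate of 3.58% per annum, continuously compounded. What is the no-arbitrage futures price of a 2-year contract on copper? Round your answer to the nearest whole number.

$8,043 per tonne

Net carry = r + u − y = 0.0358 + 0.0145 − 0.0315 = 0.0188
F = S·e^((r+u−y)T) = 7746 · e^(0.0188 × 2) = 7746 · e^0.037600
= 7746 × 1.038316 = $8,043 per tonne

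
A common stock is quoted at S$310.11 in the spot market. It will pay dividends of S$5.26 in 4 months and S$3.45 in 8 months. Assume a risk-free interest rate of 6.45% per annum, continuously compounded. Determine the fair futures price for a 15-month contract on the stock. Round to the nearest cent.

PV(dividends) I = 5.26·e^(−0.0645·4/12) + 3.45·e^(−0.0645·8/12)
I = 5.1481 + 3.3048 = 8.4529
F = (S − I)·e^(rT) = (310.11 − 8.4529) · e^(0.0645·15/12)
= 301.6571 · e^0.080625 = 301.6571 × 1.083964 = S$326.99

S$326.99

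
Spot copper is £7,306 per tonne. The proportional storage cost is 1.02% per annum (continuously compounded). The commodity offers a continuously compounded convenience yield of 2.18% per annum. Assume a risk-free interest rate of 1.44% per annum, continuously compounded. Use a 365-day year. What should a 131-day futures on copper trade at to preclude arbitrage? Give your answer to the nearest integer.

£7,313 per tonne

Net carry = r + u − y = 0.0144 + 0.0102 − 0.0218 = 0.0028
F = S·e^((r+u−y)T) = 7306 · e^(0.0028 × 131/365) = 7306 · e^0.001005
= 7306 × 1.001006 = £7,313 per tonne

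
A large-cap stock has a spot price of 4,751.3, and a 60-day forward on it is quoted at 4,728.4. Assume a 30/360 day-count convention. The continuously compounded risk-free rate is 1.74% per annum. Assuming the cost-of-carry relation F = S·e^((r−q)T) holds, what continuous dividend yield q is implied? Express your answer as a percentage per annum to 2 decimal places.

4.64%

From F = S·e^((r−q)T): (r − q) = ln(F/S)/T
ln(4728.4/4751.3) = ln(0.995180) = -0.004832
(r − q) = -0.004832 / (60/360) = -0.028992
q = r − ln(F/S)/T = 0.0174 + 0.028992 = 0.046392
q = 4.64%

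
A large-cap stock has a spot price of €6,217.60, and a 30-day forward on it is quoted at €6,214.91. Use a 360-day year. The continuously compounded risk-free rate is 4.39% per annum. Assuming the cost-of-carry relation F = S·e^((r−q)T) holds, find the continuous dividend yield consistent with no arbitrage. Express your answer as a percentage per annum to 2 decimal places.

From F = S·e^((r−q)T): (r − q) = ln(F/S)/T
ln(6214.91/6217.60) = ln(0.999567) = -0.000433
(r − q) = -0.000433 / (30/360) = -0.005196
q = r − ln(F/S)/T = 0.0439 + 0.005196 = 0.049096
q = 4.91%

4.91%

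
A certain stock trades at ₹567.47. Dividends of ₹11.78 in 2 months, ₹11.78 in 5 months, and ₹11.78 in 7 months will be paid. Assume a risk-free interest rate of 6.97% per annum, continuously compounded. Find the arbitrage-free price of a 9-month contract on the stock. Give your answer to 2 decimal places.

PV(dividends) I = 11.78·e^(−0.0697·2/12) + 11.78·e^(−0.0697·5/12) + 11.78·e^(−0.0697·7/12)
I = 11.6439 + 11.4428 + 11.3107 = 34.3974
F = (S − I)·e^(rT) = (567.47 − 34.3974) · e^(0.0697·9/12)
= 533.0726 · e^0.052275 = 533.0726 × 1.053665 = ₹561.68

₹561.68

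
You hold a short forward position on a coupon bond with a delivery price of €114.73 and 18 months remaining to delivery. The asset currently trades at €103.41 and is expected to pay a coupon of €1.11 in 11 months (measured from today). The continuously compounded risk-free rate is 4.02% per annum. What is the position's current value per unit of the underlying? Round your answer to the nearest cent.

€5.68

PV(remaining coupons) I = 1.11·e^(−0.0402·11/12) = 1.0698
Current forward F = (S − I)·e^(rT) = (103.41 − 1.0698)·e^(0.0402·18/12) = 102.3402 × 1.062155 = 108.7012
Value (long) = (F − K)·e^(−rT) = (108.7012 − 114.73) × 0.941482 = -5.6760
Short position value = −(long value) = €5.68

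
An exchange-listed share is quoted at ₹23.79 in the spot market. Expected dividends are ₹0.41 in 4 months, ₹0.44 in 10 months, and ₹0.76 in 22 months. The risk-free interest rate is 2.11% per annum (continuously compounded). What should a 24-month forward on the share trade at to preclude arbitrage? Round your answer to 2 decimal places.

₹23.18

PV(dividends) I = 0.41·e^(−0.0211·4/12) + 0.44·e^(−0.0211·10/12) + 0.76·e^(−0.0211·22/12)
I = 0.4071 + 0.4323 + 0.7312 = 1.5706
F = (S − I)·e^(rT) = (23.79 − 1.5706) · e^(0.0211·24/12)
= 22.2194 · e^0.042200 = 22.2194 × 1.043103 = ₹23.18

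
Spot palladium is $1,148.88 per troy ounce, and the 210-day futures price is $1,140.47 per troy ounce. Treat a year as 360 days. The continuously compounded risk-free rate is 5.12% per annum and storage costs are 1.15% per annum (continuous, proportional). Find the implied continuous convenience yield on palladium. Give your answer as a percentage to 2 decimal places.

F = S·e^((r+u−y)T) ⇒ (r+u−y) = ln(F/S)/T
ln(1140.47/1148.88) = -0.007347; /T ⇒ -0.012595
y = r + u − ln(F/S)/T = 0.0512 + 0.0115 + 0.012595 = 0.075295
y = 7.53%

7.53%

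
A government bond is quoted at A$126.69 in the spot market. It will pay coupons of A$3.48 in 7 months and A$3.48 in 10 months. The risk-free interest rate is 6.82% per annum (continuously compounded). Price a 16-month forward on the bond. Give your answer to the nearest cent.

PV(coupons) I = 3.48·e^(−0.0682·7/12) + 3.48·e^(−0.0682·10/12)
I = 3.3443 + 3.2877 = 6.6320
F = (S − I)·e^(rT) = (126.69 − 6.6320) · e^(0.0682·16/12)
= 120.0580 · e^0.090933 = 120.0580 × 1.095196 = A$131.49

A$131.49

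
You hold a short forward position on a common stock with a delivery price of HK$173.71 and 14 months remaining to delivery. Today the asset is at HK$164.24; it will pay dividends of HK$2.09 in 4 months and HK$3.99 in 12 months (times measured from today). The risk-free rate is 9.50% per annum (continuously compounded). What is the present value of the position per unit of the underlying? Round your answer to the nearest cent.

-HK$3.10

PV(remaining dividends) I = 2.09·e^(−0.0950·4/12) + 3.99·e^(−0.0950·12/12) = 5.6533
Current forward F = (S − I)·e^(rT) = (164.24 − 5.6533)·e^(0.0950·14/12) = 158.5867 × 1.117209 = 177.1745
Value (long) = (F − K)·e^(−rT) = (177.1745 − 173.71) × 0.895088 = 3.1010
Short position value = −(long value) = -HK$3.10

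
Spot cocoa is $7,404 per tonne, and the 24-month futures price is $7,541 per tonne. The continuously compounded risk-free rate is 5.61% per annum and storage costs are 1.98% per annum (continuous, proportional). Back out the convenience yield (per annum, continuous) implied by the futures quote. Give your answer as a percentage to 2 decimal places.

6.67%

F = S·e^((r+u−y)T) ⇒ (r+u−y) = ln(F/S)/T
ln(7541/7404) = 0.018334; /T ⇒ 0.009167
y = r + u − ln(F/S)/T = 0.0561 + 0.0198 − 0.009167 = 0.066733
y = 6.67%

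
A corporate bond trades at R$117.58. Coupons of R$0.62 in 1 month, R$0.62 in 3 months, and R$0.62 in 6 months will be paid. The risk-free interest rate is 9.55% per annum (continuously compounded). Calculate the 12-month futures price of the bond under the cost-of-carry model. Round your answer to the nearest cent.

PV(coupons) I = 0.62·e^(−0.0955·1/12) + 0.62·e^(−0.0955·3/12) + 0.62·e^(−0.0955·6/12)
I = 0.6151 + 0.6054 + 0.5911 = 1.8116
F = (S − I)·e^(rT) = (117.58 − 1.8116) · e^(0.0955·12/12)
= 115.7684 · e^0.095500 = 115.7684 × 1.100209 = R$127.37

R$127.37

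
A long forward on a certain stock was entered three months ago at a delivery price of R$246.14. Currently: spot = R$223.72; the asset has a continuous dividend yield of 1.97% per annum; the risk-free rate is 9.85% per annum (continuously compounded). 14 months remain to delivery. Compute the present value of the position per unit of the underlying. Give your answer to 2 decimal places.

-R$0.78

Current fair forward for the remaining 14 months: F = S·e^((r − q)·T), (r − q) = 0.0985 − 0.0197 = 0.0788
F = 223.72 · e^(0.0788 × 14/12) = 223.72 × 1.096292 = 245.2624
Value of long forward = (F − K)·e^(−rT) = (245.2624 − 246.14) · e^(−0.0985·14/12)
= -0.8776 × 0.891440 = -0.78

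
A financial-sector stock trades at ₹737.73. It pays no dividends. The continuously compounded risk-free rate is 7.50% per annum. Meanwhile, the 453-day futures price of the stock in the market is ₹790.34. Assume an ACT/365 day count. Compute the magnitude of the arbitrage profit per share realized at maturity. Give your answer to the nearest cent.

Fair futures: F* = S·e^(carry·T), with carry = r = 0.0750
F* = 737.73 · e^(0.0750 × 453/365) = 737.73 · e^0.093082 = 737.73 × 1.097552 = ₹809.6970
Market ₹790.34 < fair ₹809.6970: forward underpriced → reverse cash-and-carry (short spot, go long the forward).
At maturity, profit = |F_mkt − F*| = |790.34 − 809.6970| = ₹19.36 per share

₹19.36 per share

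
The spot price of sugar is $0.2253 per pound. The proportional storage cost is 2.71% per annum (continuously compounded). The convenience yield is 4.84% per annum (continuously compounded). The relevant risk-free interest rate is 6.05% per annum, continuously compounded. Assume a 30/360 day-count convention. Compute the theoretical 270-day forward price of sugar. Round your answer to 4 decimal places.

Net carry = r + u − y = 0.0605 + 0.0271 − 0.0484 = 0.0392
F = S·e^((r+u−y)T) = 0.2253 · e^(0.0392 × 270/360) = 0.2253 · e^0.029400
= 0.2253 × 1.029836 = $0.2320 per pound

$0.2320 per pound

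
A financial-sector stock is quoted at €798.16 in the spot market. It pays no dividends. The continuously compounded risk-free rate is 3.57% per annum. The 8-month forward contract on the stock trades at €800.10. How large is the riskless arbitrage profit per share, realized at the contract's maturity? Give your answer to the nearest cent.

Fair forward: F* = S·e^(carry·T), with carry = r = 0.0357
F* = 798.16 · e^(0.0357 × 8/12) = 798.16 · e^0.023800 = 798.16 × 1.024085 = €817.3837
Market €800.10 < fair €817.3837: forward underpriced → reverse cash-and-carry (short spot, go long the forward).
At maturity, profit = |F_mkt − F*| = |800.10 − 817.3837| = €17.28 per share

€17.28 per share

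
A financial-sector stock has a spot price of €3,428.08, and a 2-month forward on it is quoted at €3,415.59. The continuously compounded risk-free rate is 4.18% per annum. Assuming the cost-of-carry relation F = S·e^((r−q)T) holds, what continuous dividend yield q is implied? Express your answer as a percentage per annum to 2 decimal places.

6.37%

From F = S·e^((r−q)T): (r − q) = ln(F/S)/T
ln(3415.59/3428.08) = ln(0.996357) = -0.003650
(r − q) = -0.003650 / (2/12) = -0.021900
q = r − ln(F/S)/T = 0.0418 + 0.021900 = 0.063700
q = 6.37%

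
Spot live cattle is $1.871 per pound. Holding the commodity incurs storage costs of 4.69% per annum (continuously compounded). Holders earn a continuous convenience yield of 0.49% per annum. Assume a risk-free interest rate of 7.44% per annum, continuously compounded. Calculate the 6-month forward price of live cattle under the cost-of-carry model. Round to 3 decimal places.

$1.983 per pound

Net carry = r + u − y = 0.0744 + 0.0469 − 0.0049 = 0.1164
F = S·e^((r+u−y)T) = 1.871 · e^(0.1164 × 6/12) = 1.871 · e^0.058200
= 1.871 × 1.059927 = $1.983 per pound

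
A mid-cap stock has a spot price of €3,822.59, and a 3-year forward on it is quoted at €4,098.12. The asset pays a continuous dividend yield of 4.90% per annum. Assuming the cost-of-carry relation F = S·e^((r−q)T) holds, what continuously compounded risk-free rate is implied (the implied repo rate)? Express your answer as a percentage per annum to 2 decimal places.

From F = S·e^((r−q)T): (r − q) = ln(F/S)/T
ln(4098.12/3822.59) = ln(1.072079) = 0.069600
(r − q) = 0.069600 / (3) = 0.023200
r = ln(F/S)/T + q = 0.023200 + 0.0490 = 0.072200
r = 7.22%

7.22%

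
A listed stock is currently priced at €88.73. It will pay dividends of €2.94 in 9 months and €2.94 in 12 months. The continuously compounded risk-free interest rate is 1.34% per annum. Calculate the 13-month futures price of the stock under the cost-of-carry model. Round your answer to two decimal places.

€84.13

PV(dividends) I = 2.94·e^(−0.0134·9/12) + 2.94·e^(−0.0134·12/12)
I = 2.9106 + 2.9009 = 5.8115
F = (S − I)·e^(rT) = (88.73 − 5.8115) · e^(0.0134·13/12)
= 82.9185 · e^0.014517 = 82.9185 × 1.014623 = €84.13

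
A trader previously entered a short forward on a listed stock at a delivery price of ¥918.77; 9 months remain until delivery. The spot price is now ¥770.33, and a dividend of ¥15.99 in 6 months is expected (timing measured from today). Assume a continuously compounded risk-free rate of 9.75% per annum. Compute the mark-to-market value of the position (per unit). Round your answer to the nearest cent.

PV(remaining dividends) I = 15.99·e^(−0.0975·6/12) = 15.2292
Current forward F = (S − I)·e^(rT) = (770.33 − 15.2292)·e^(0.0975·9/12) = 755.1008 × 1.075865 = 812.3865
Value (long) = (F − K)·e^(−rT) = (812.3865 − 918.77) × 0.929485 = -98.8819
Short position value = −(long value) = ¥98.88

¥98.88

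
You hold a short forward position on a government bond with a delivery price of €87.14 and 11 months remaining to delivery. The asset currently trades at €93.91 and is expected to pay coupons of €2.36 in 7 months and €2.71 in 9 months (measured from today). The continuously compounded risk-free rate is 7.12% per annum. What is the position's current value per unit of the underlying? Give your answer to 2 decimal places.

PV(remaining coupons) I = 2.36·e^(−0.0712·7/12) + 2.71·e^(−0.0712·9/12) = 4.8331
Current forward F = (S − I)·e^(rT) = (93.91 − 4.8331)·e^(0.0712·11/12) = 89.0769 × 1.067444 = 95.0846
Value (long) = (F − K)·e^(−rT) = (95.0846 − 87.14) × 0.936818 = 7.4426
Short position value = −(long value) = -€7.44

-€7.44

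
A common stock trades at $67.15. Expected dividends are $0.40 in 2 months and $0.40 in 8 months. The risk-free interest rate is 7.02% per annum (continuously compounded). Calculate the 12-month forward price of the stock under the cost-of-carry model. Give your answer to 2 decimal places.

PV(dividends) I = 0.40·e^(−0.0702·2/12) + 0.40·e^(−0.0702·8/12)
I = 0.3953 + 0.3817 = 0.7770
F = (S − I)·e^(rT) = (67.15 − 0.7770) · e^(0.0702·12/12)
= 66.3730 · e^0.070200 = 66.3730 × 1.072723 = $71.20

$71.20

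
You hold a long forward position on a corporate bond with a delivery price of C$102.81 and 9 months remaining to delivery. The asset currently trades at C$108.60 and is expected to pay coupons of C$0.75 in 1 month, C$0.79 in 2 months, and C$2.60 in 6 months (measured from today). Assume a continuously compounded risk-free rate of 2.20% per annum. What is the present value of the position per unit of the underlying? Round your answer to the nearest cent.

PV(remaining coupons) I = 0.75·e^(−0.0220·1/12) + 0.79·e^(−0.0220·2/12) + 2.60·e^(−0.0220·6/12) = 4.1073
Current forward F = (S − I)·e^(rT) = (108.60 − 4.1073)·e^(0.0220·9/12) = 104.4927 × 1.016637 = 106.2311
Value (long) = (F − K)·e^(−rT) = (106.2311 − 102.81) × 0.983635 = 3.3651
Value = C$3.37

C$3.37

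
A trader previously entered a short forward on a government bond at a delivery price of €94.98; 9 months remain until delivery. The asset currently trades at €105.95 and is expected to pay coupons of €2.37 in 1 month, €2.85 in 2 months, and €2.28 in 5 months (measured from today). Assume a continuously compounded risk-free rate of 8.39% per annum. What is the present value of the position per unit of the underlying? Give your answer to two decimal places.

-€9.40

PV(remaining coupons) I = 2.37·e^(−0.0839·1/12) + 2.85·e^(−0.0839·2/12) + 2.28·e^(−0.0839·5/12) = 7.3656
Current forward F = (S − I)·e^(rT) = (105.95 − 7.3656)·e^(0.0839·9/12) = 98.5844 × 1.064947 = 104.9872
Value (long) = (F − K)·e^(−rT) = (104.9872 − 94.98) × 0.939014 = 9.3969
Short position value = −(long value) = -€9.40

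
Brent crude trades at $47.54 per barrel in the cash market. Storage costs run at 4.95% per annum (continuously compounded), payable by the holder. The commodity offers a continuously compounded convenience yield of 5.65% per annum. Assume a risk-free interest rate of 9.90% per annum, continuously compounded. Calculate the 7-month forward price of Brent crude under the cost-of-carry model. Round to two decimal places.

Net carry = r + u − y = 0.0990 + 0.0495 − 0.0565 = 0.0920
F = S·e^((r+u−y)T) = 47.54 · e^(0.0920 × 7/12) = 47.54 · e^0.053667
= 47.54 × 1.055133 = $50.16 per barrel

$50.16 per barrel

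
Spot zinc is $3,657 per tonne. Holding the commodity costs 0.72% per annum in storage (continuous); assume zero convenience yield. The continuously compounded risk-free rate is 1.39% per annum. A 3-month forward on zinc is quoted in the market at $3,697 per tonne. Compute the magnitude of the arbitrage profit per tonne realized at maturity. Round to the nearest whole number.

Fair forward: F* = S·e^(carry·T), with carry = (r + u) = 0.0139 + 0.0072 = 0.0211
F* = 3657 · e^(0.0211 × 3/12) = 3657 · e^0.005275 = 3657 × 1.005289 = $3676.3419
Market $3697 > fair $3676.3419: forward overpriced → cash-and-carry (buy spot, short the forward).
At maturity, profit = |F_mkt − F*| = |3697 − 3676.3419| = $21 per tonne

$21 per tonne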